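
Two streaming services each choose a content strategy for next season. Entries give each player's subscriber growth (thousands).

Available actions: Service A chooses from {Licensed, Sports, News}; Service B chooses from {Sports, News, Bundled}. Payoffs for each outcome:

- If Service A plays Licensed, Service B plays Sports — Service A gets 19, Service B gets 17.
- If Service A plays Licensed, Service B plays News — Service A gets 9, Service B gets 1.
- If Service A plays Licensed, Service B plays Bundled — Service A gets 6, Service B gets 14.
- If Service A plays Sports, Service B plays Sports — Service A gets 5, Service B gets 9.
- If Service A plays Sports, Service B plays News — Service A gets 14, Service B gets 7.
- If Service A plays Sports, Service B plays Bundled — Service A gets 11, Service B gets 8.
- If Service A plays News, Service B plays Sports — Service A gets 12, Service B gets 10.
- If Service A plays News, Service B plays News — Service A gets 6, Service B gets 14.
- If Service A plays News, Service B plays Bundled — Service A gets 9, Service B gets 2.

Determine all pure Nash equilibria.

For each strategy profile, look for a profitable unilateral deviation.
(Licensed, Sports): Service A gets 19, best alternative 12; Service B gets 17, best alternative 14. No profitable deviation — NE.
(Licensed, News): Service A can switch to Sports (9 → 14). Not NE.
(Licensed, Bundled): Service A can switch to Sports (6 → 11). Not NE.
(Sports, Sports): Service A can switch to Licensed (5 → 19). Not NE.
(Sports, News): Service B can switch to Sports (7 → 9). Not NE.
(Sports, Bundled): Service B can switch to Sports (8 → 9). Not NE.
(News, Sports): Service A can switch to Licensed (12 → 19). Not NE.
(News, News): Service A can switch to Licensed (6 → 9). Not NE.
(News, Bundled): Service A can switch to Sports (9 → 11). Not NE.

The unique pure-strategy Nash equilibrium is (Licensed, Sports).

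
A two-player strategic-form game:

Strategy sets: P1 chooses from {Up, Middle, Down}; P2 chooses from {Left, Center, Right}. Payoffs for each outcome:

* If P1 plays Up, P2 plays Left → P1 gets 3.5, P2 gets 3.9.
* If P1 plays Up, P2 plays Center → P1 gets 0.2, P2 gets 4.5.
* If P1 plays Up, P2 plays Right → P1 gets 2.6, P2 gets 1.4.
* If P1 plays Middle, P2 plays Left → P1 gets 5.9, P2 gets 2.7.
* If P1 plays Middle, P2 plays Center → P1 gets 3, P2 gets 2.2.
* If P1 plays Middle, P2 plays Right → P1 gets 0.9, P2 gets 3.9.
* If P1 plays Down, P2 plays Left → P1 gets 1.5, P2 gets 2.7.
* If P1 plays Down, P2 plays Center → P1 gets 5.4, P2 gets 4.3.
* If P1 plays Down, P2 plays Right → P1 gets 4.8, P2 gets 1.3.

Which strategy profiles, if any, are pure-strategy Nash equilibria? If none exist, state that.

P1 against Left: payoffs 3.5, 5.9, 1.5 → best response Middle.
P1 against Center: payoffs 0.2, 3, 5.4 → best response Down.
P1 against Right: payoffs 2.6, 0.9, 4.8 → best response Down.
P2 against Up: payoffs 3.9, 4.5, 1.4 → best response Center.
P2 against Middle: payoffs 2.7, 2.2, 3.9 → best response Right.
P2 against Down: payoffs 2.7, 4.3, 1.3 → best response Center.
Mutual best responses: (Down, Center).

The unique pure-strategy Nash equilibrium is (Down, Center).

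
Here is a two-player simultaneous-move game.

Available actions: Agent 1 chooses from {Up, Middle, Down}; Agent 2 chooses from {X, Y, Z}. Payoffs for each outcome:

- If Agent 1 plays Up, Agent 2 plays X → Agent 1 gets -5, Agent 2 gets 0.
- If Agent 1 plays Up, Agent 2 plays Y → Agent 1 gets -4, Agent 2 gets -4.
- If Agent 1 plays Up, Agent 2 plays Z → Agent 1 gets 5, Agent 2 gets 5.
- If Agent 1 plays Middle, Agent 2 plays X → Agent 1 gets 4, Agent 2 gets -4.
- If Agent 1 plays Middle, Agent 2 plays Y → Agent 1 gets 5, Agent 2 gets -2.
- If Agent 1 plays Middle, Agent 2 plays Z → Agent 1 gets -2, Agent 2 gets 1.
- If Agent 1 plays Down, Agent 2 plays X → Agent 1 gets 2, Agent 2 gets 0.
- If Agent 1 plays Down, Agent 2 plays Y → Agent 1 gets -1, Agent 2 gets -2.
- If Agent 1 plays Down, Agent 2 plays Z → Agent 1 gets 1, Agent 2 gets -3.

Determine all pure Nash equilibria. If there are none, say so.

(Up, Z)

Agent 1 against X: payoffs -5, 4, 2 → best response Middle.
Agent 1 against Y: payoffs -4, 5, -1 → best response Middle.
Agent 1 against Z: payoffs 5, -2, 1 → best response Up.
Agent 2 against Up: payoffs 0, -4, 5 → best response Z.
Agent 2 against Middle: payoffs -4, -2, 1 → best response Z.
Agent 2 against Down: payoffs 0, -2, -3 → best response X.
Mutual best responses: (Up, Z).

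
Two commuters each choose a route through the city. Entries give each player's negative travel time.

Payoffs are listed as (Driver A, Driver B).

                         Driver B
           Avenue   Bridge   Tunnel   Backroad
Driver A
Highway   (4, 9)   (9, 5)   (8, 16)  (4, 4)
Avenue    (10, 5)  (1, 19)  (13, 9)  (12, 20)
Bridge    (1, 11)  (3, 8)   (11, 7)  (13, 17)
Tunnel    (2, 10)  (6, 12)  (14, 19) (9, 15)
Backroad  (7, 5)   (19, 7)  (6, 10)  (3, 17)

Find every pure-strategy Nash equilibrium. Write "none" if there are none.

The pure Nash equilibria are (Bridge, Backroad) and (Tunnel, Tunnel).

Driver A against Avenue: payoffs 4, 10, 1, 2, 7 → best response Avenue.
Driver A against Bridge: payoffs 9, 1, 3, 6, 19 → best response Backroad.
Driver A against Tunnel: payoffs 8, 13, 11, 14, 6 → best response Tunnel.
Driver A against Backroad: payoffs 4, 12, 13, 9, 3 → best response Bridge.
Driver B against Highway: payoffs 9, 5, 16, 4 → best response Tunnel.
Driver B against Avenue: payoffs 5, 19, 9, 20 → best response Backroad.
Driver B against Bridge: payoffs 11, 8, 7, 17 → best response Backroad.
Driver B against Tunnel: payoffs 10, 12, 19, 15 → best response Tunnel.
Driver B against Backroad: payoffs 5, 7, 10, 17 → best response Backroad.
Mutual best responses: (Bridge, Backroad); (Tunnel, Tunnel).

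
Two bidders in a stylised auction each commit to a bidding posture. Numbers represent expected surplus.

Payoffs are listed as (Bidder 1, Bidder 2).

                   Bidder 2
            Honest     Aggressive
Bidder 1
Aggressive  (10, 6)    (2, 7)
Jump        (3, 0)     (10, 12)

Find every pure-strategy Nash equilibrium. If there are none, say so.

Bidder 1 against Honest: payoffs 10, 3 → best response Aggressive.
Bidder 1 against Aggressive: payoffs 2, 10 → best response Jump.
Bidder 2 against Aggressive: payoffs 6, 7 → best response Aggressive.
Bidder 2 against Jump: payoffs 0, 12 → best response Aggressive.
Mutual best responses: (Jump, Aggressive).

Pure NE: (Jump, Aggressive)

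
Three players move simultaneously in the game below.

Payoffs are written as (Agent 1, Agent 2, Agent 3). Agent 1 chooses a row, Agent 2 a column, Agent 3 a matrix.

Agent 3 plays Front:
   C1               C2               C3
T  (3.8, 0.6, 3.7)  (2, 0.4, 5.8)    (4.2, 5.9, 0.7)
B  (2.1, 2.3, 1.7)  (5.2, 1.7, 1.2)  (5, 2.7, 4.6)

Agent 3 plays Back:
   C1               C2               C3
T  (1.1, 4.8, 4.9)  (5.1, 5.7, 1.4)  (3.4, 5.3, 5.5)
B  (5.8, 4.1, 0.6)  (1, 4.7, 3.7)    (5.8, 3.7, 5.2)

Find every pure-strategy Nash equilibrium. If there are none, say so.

There is no pure-strategy Nash equilibrium.

Mark each player's best response to every combination of opponents' strategies; a profile where every player is best-responding is a pure Nash equilibrium.
Agent 1 against (C1, Front): payoffs 3.8, 2.1 → best response T.
Agent 1 against (C1, Back): payoffs 1.1, 5.8 → best response B.
Agent 1 against (C2, Front): payoffs 2, 5.2 → best response B.
Agent 1 against (C2, Back): payoffs 5.1, 1 → best response T.
Agent 1 against (C3, Front): payoffs 4.2, 5 → best response B.
Agent 1 against (C3, Back): payoffs 3.4, 5.8 → best response B.
Agent 2 against (T, Front): payoffs 0.6, 0.4, 5.9 → best response C3.
Agent 2 against (T, Back): payoffs 4.8, 5.7, 5.3 → best response C2.
Agent 2 against (B, Front): payoffs 2.3, 1.7, 2.7 → best response C3.
Agent 2 against (B, Back): payoffs 4.1, 4.7, 3.7 → best response C2.
Agent 3 against (T, C1): payoffs 3.7, 4.9 → best response Back.
Agent 3 against (T, C2): payoffs 5.8, 1.4 → best response Front.
Agent 3 against (T, C3): payoffs 0.7, 5.5 → best response Back.
Agent 3 against (B, C1): payoffs 1.7, 0.6 → best response Front.
Agent 3 against (B, C2): payoffs 1.2, 3.7 → best response Back.
Agent 3 against (B, C3): payoffs 4.6, 5.2 → best response Back.
No profile is a mutual best response for all players.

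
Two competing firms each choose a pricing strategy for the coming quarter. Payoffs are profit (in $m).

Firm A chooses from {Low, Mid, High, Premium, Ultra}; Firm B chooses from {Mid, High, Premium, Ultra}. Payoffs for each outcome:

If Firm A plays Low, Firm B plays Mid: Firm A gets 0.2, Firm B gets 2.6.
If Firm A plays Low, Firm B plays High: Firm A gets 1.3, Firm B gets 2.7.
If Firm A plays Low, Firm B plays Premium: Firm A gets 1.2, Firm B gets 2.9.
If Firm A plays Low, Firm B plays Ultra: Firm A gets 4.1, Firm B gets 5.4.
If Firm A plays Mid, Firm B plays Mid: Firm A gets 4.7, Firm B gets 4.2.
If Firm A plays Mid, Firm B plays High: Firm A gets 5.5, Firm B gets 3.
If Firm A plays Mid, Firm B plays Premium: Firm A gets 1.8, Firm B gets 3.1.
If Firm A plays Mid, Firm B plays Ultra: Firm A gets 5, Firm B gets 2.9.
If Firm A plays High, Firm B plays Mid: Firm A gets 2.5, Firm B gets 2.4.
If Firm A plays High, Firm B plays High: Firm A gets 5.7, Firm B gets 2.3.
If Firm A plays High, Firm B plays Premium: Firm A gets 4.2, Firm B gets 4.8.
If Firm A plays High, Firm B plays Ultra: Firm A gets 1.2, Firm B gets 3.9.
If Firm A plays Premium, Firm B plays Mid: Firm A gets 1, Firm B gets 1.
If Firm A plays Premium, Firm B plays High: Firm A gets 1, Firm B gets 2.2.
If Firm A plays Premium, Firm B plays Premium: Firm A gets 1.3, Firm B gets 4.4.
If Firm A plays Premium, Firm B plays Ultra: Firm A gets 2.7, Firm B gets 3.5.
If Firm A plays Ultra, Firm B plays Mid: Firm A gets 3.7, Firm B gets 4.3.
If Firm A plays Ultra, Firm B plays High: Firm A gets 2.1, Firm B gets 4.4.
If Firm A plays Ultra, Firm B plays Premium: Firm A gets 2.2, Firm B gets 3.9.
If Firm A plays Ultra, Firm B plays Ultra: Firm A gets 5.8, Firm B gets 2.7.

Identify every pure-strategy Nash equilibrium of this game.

(Mid, Mid) and (High, Premium)

(Low, Mid): Firm A can switch to Mid (0.2 → 4.7). Not NE.
(Low, High): Firm A can switch to Mid (1.3 → 5.5). Not NE.
(Low, Premium): Firm A can switch to Mid (1.2 → 1.8). Not NE.
(Low, Ultra): Firm A can switch to Mid (4.1 → 5). Not NE.
(Mid, Mid): Firm A gets 4.7, best alternative 3.7; Firm B gets 4.2, best alternative 3.1. No profitable deviation — NE.
(Mid, High): Firm A can switch to High (5.5 → 5.7). Not NE.
(Mid, Premium): Firm A can switch to High (1.8 → 4.2). Not NE.
(Mid, Ultra): Firm A can switch to Ultra (5 → 5.8). Not NE.
(High, Mid): Firm A can switch to Mid (2.5 → 4.7). Not NE.
(High, Premium): Firm A gets 4.2, best alternative 2.2; Firm B gets 4.8, best alternative 3.9. No profitable deviation — NE.
(The remaining 10 profiles each have a profitable deviation by the same check.)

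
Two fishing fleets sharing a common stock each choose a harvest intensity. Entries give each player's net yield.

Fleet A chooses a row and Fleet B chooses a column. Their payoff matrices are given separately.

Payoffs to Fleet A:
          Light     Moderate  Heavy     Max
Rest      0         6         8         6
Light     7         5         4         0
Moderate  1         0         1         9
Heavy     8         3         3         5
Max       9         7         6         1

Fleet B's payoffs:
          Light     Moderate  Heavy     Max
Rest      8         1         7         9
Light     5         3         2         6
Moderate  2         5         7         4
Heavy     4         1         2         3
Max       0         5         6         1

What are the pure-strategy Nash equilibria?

Fleet A against Light: payoffs 0, 7, 1, 8, 9 → best response Max.
Fleet A against Moderate: payoffs 6, 5, 0, 3, 7 → best response Max.
Fleet A against Heavy: payoffs 8, 4, 1, 3, 6 → best response Rest.
Fleet A against Max: payoffs 6, 0, 9, 5, 1 → best response Moderate.
Fleet B against Rest: payoffs 8, 1, 7, 9 → best response Max.
Fleet B against Light: payoffs 5, 3, 2, 6 → best response Max.
Fleet B against Moderate: payoffs 2, 5, 7, 4 → best response Heavy.
Fleet B against Heavy: payoffs 4, 1, 2, 3 → best response Light.
Fleet B against Max: payoffs 0, 5, 6, 1 → best response Heavy.
No profile is a mutual best response for all players.

none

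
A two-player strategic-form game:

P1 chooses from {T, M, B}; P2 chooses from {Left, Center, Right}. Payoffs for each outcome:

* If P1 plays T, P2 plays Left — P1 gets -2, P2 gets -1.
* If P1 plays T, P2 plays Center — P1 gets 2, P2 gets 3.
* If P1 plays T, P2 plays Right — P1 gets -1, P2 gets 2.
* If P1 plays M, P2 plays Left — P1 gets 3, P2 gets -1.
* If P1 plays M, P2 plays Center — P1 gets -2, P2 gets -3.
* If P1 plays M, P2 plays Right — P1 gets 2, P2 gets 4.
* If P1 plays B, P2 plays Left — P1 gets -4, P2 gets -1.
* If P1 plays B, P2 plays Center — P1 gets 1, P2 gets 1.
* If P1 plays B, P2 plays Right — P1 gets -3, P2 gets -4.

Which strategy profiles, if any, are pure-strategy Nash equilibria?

P1 against Left: payoffs -2, 3, -4 → best response M.
P1 against Center: payoffs 2, -2, 1 → best response T.
P1 against Right: payoffs -1, 2, -3 → best response M.
P2 against T: payoffs -1, 3, 2 → best response Center.
P2 against M: payoffs -1, -3, 4 → best response Right.
P2 against B: payoffs -1, 1, -4 → best response Center.
Mutual best responses: (T, Center); (M, Right).

(T, Center), (M, Right)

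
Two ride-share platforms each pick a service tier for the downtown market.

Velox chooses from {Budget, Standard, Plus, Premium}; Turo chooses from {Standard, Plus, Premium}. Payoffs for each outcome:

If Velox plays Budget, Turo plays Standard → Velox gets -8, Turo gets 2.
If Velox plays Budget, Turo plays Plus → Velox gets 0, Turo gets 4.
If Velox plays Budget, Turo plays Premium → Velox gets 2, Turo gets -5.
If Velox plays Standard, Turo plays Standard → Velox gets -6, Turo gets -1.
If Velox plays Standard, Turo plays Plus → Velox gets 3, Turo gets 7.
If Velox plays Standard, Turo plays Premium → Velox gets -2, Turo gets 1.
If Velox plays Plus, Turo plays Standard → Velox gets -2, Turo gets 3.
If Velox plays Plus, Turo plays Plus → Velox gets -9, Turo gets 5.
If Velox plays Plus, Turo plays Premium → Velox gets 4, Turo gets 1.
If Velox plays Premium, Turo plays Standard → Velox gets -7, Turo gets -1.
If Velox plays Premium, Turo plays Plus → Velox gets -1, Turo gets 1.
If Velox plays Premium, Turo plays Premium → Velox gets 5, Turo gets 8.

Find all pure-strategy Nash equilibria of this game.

(Standard, Plus), (Premium, Premium)

Velox against Standard: payoffs -8, -6, -2, -7 → best response Plus.
Velox against Plus: payoffs 0, 3, -9, -1 → best response Standard.
Velox against Premium: payoffs 2, -2, 4, 5 → best response Premium.
Turo against Budget: payoffs 2, 4, -5 → best response Plus.
Turo against Standard: payoffs -1, 7, 1 → best response Plus.
Turo against Plus: payoffs 3, 5, 1 → best response Plus.
Turo against Premium: payoffs -1, 1, 8 → best response Premium.
Mutual best responses: (Standard, Plus); (Premium, Premium).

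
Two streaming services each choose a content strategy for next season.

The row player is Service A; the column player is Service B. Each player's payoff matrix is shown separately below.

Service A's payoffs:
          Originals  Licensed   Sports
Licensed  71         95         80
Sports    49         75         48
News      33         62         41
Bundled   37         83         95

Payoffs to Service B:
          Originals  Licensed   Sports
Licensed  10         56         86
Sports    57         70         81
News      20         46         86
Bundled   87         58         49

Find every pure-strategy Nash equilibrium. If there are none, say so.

none

Service A against Originals: payoffs 71, 49, 33, 37 → best response Licensed.
Service A against Licensed: payoffs 95, 75, 62, 83 → best response Licensed.
Service A against Sports: payoffs 80, 48, 41, 95 → best response Bundled.
Service B against Licensed: payoffs 10, 56, 86 → best response Sports.
Service B against Sports: payoffs 57, 70, 81 → best response Sports.
Service B against News: payoffs 20, 46, 86 → best response Sports.
Service B against Bundled: payoffs 87, 58, 49 → best response Originals.
No profile is a mutual best response for all players.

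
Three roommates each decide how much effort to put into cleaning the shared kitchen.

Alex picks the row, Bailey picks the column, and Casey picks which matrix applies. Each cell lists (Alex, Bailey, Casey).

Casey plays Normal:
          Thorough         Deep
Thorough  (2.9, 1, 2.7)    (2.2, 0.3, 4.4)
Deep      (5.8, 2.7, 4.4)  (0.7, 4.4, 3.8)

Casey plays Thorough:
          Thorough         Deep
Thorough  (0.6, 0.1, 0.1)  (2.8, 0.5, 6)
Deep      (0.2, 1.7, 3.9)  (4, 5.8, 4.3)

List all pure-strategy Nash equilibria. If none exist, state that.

The unique pure-strategy Nash equilibrium is (Deep, Deep, Thorough).

Alex against (Thorough, Normal): payoffs 2.9, 5.8 → best response Deep.
Alex against (Thorough, Thorough): payoffs 0.6, 0.2 → best response Thorough.
Alex against (Deep, Normal): payoffs 2.2, 0.7 → best response Thorough.
Alex against (Deep, Thorough): payoffs 2.8, 4 → best response Deep.
Bailey against (Thorough, Normal): payoffs 1, 0.3 → best response Thorough.
Bailey against (Thorough, Thorough): payoffs 0.1, 0.5 → best response Deep.
Bailey against (Deep, Normal): payoffs 2.7, 4.4 → best response Deep.
Bailey against (Deep, Thorough): payoffs 1.7, 5.8 → best response Deep.
Casey against (Thorough, Thorough): payoffs 2.7, 0.1 → best response Normal.
Casey against (Thorough, Deep): payoffs 4.4, 6 → best response Thorough.
Casey against (Deep, Thorough): payoffs 4.4, 3.9 → best response Normal.
Casey against (Deep, Deep): payoffs 3.8, 4.3 → best response Thorough.
Mutual best responses: (Deep, Deep, Thorough).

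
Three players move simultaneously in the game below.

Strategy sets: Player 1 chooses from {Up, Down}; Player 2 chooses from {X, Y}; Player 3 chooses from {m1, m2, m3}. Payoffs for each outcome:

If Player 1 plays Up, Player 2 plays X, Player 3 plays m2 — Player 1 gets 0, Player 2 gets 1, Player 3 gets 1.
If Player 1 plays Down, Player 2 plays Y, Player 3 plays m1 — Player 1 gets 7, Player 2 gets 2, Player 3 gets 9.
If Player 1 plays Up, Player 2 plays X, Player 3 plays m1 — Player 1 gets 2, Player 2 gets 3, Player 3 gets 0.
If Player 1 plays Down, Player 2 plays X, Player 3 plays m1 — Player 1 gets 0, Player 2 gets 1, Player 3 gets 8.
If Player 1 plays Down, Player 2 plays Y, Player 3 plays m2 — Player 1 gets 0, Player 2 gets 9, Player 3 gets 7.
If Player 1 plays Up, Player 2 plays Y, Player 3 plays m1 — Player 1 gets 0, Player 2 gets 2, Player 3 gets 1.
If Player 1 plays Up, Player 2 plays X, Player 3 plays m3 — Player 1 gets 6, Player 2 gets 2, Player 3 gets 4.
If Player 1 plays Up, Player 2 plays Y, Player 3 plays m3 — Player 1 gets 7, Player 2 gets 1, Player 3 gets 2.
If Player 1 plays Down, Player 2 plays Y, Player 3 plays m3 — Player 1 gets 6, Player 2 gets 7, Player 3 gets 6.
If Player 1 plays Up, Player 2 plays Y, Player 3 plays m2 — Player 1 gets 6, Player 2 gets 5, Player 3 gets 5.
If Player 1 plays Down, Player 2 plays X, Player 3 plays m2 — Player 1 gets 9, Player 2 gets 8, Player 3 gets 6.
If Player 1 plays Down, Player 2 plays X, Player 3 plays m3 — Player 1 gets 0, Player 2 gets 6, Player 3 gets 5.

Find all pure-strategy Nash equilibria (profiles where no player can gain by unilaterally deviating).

(Up, X, m1): Player 3 can switch to m2 (0 → 1). Not NE.
(Up, X, m2): Player 1 can switch to Down (0 → 9). Not NE.
(Up, X, m3): Player 1 gets 6, best alternative 0; Player 2 gets 2, best alternative 1; Player 3 gets 4, best alternative 1. No profitable deviation — NE.
(Up, Y, m1): Player 1 can switch to Down (0 → 7). Not NE.
(Up, Y, m2): Player 1 gets 6, best alternative 0; Player 2 gets 5, best alternative 1; Player 3 gets 5, best alternative 2. No profitable deviation — NE.
(Up, Y, m3): Player 2 can switch to X (1 → 2). Not NE.
(Down, X, m1): Player 1 can switch to Up (0 → 2). Not NE.
(Down, X, m2): Player 2 can switch to Y (8 → 9). Not NE.
(Down, X, m3): Player 1 can switch to Up (0 → 6). Not NE.
(Down, Y, m1): Player 1 gets 7, best alternative 0; Player 2 gets 2, best alternative 1; Player 3 gets 9, best alternative 7. No profitable deviation — NE.
(Down, Y, m2): Player 1 can switch to Up (0 → 6). Not NE.
(Down, Y, m3): Player 1 can switch to Up (6 → 7). Not NE.

(Up, X, m3); (Up, Y, m2); (Down, Y, m1)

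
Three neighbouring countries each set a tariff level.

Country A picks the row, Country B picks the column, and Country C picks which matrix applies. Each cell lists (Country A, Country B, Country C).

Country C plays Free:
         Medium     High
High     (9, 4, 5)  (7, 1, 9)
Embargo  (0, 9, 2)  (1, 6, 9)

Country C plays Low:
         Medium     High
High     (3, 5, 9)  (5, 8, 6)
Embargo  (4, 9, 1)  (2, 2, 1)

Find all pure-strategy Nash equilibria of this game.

none

Country A against (Medium, Free): payoffs 9, 0 → best response High.
Country A against (Medium, Low): payoffs 3, 4 → best response Embargo.
Country A against (High, Free): payoffs 7, 1 → best response High.
Country A against (High, Low): payoffs 5, 2 → best response High.
Country B against (High, Free): payoffs 4, 1 → best response Medium.
Country B against (High, Low): payoffs 5, 8 → best response High.
Country B against (Embargo, Free): payoffs 9, 6 → best response Medium.
Country B against (Embargo, Low): payoffs 9, 2 → best response Medium.
Country C against (High, Medium): payoffs 5, 9 → best response Low.
Country C against (High, High): payoffs 9, 6 → best response Free.
Country C against (Embargo, Medium): payoffs 2, 1 → best response Free.
Country C against (Embargo, High): payoffs 9, 1 → best response Free.
No profile is a mutual best response for all players.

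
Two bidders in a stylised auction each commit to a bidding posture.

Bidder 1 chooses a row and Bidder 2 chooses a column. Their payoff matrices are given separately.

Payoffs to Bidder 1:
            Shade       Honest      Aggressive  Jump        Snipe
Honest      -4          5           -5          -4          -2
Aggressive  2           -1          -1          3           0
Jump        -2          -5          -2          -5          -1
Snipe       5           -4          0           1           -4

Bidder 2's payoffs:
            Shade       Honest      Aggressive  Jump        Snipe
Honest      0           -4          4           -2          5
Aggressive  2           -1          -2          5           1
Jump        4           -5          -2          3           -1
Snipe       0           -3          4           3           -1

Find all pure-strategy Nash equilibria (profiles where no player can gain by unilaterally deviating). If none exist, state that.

Mark each player's best response to every combination of opponents' strategies; a profile where every player is best-responding is a pure Nash equilibrium.
Bidder 1 against Shade: payoffs -4, 2, -2, 5 → best response Snipe.
Bidder 1 against Honest: payoffs 5, -1, -5, -4 → best response Honest.
Bidder 1 against Aggressive: payoffs -5, -1, -2, 0 → best response Snipe.
Bidder 1 against Jump: payoffs -4, 3, -5, 1 → best response Aggressive.
Bidder 1 against Snipe: payoffs -2, 0, -1, -4 → best response Aggressive.
Bidder 2 against Honest: payoffs 0, -4, 4, -2, 5 → best response Snipe.
Bidder 2 against Aggressive: payoffs 2, -1, -2, 5, 1 → best response Jump.
Bidder 2 against Jump: payoffs 4, -5, -2, 3, -1 → best response Shade.
Bidder 2 against Snipe: payoffs 0, -3, 4, 3, -1 → best response Aggressive.
Mutual best responses: (Aggressive, Jump); (Snipe, Aggressive).

(Aggressive, Jump), (Snipe, Aggressive)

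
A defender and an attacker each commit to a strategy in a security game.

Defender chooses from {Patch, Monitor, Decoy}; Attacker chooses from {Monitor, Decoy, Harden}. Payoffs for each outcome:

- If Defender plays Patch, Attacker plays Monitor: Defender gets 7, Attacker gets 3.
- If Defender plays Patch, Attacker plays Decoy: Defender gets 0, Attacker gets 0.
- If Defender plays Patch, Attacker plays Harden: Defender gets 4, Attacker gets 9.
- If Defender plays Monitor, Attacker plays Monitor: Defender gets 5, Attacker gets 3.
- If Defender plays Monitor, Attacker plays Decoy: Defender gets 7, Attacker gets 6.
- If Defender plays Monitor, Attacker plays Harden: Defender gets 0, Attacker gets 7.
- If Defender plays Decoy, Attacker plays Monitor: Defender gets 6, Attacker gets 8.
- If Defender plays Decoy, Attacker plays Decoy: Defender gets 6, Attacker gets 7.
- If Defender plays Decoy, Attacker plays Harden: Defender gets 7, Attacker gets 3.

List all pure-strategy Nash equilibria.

No pure-strategy Nash equilibrium.

(Patch, Monitor): Attacker can switch to Harden (3 → 9). Not NE.
(Patch, Decoy): Defender can switch to Monitor (0 → 7). Not NE.
(Patch, Harden): Defender can switch to Decoy (4 → 7). Not NE.
(Monitor, Monitor): Defender can switch to Patch (5 → 7). Not NE.
(Monitor, Decoy): Attacker can switch to Harden (6 → 7). Not NE.
(Monitor, Harden): Defender can switch to Patch (0 → 4). Not NE.
(Decoy, Monitor): Defender can switch to Patch (6 → 7). Not NE.
(Decoy, Decoy): Defender can switch to Monitor (6 → 7). Not NE.
(The remaining 1 profile has a profitable deviation by the same check.)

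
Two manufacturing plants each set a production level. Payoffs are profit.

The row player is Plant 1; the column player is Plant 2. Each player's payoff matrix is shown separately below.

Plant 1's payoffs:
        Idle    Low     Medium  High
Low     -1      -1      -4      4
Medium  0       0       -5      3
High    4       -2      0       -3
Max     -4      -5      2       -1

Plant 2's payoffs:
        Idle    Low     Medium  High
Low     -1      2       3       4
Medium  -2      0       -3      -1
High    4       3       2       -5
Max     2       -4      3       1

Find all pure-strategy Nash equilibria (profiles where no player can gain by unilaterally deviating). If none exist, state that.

(Low, High), (Medium, Low), (High, Idle), (Max, Medium)

Plant 1 against Idle: payoffs -1, 0, 4, -4 → best response High.
Plant 1 against Low: payoffs -1, 0, -2, -5 → best response Medium.
Plant 1 against Medium: payoffs -4, -5, 0, 2 → best response Max.
Plant 1 against High: payoffs 4, 3, -3, -1 → best response Low.
Plant 2 against Low: payoffs -1, 2, 3, 4 → best response High.
Plant 2 against Medium: payoffs -2, 0, -3, -1 → best response Low.
Plant 2 against High: payoffs 4, 3, 2, -5 → best response Idle.
Plant 2 against Max: payoffs 2, -4, 3, 1 → best response Medium.
Mutual best responses: (Low, High); (Medium, Low); (High, Idle); (Max, Medium).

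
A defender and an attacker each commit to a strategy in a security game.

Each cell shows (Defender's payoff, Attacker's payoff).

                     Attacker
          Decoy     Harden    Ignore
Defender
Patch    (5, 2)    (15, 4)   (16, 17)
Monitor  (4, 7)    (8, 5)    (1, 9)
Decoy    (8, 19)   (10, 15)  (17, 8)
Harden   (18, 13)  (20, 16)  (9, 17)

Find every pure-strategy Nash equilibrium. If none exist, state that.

Defender against Decoy: payoffs 5, 4, 8, 18 → best response Harden.
Defender against Harden: payoffs 15, 8, 10, 20 → best response Harden.
Defender against Ignore: payoffs 16, 1, 17, 9 → best response Decoy.
Attacker against Patch: payoffs 2, 4, 17 → best response Ignore.
Attacker against Monitor: payoffs 7, 5, 9 → best response Ignore.
Attacker against Decoy: payoffs 19, 15, 8 → best response Decoy.
Attacker against Harden: payoffs 13, 16, 17 → best response Ignore.
No profile is a mutual best response for all players.

No pure-strategy Nash equilibrium.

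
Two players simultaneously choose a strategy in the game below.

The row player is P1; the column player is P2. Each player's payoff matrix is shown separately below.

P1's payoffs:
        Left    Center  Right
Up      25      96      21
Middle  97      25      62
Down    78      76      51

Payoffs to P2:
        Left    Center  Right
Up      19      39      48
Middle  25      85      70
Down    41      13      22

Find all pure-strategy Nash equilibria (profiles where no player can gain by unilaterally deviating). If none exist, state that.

This game has no pure Nash equilibrium.

(Up, Left): P1 can switch to Middle (25 → 97). Not NE.
(Up, Center): P2 can switch to Right (39 → 48). Not NE.
(Up, Right): P1 can switch to Middle (21 → 62). Not NE.
(Middle, Left): P2 can switch to Center (25 → 85). Not NE.
(Middle, Center): P1 can switch to Up (25 → 96). Not NE.
(Middle, Right): P2 can switch to Center (70 → 85). Not NE.
(Down, Left): P1 can switch to Middle (78 → 97). Not NE.
(Down, Center): P1 can switch to Up (76 → 96). Not NE.
(Down, Right): P1 can switch to Middle (51 → 62). Not NE.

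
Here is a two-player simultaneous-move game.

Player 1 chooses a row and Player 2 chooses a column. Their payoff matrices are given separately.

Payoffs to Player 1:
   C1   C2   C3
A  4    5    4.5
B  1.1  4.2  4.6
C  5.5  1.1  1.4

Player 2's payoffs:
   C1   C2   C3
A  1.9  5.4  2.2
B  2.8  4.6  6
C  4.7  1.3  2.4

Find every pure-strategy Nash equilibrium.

Pure-strategy Nash equilibria: (A, C2), (B, C3), (C, C1)

Player 1 against C1: payoffs 4, 1.1, 5.5 → best response C.
Player 1 against C2: payoffs 5, 4.2, 1.1 → best response A.
Player 1 against C3: payoffs 4.5, 4.6, 1.4 → best response B.
Player 2 against A: payoffs 1.9, 5.4, 2.2 → best response C2.
Player 2 against B: payoffs 2.8, 4.6, 6 → best response C3.
Player 2 against C: payoffs 4.7, 1.3, 2.4 → best response C1.
Mutual best responses: (A, C2); (B, C3); (C, C1).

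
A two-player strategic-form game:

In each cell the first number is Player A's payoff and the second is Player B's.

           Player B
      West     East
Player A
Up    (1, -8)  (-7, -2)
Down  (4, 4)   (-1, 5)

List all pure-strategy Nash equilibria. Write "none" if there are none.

For each player, find the best response to each opponent profile; mutual best responses are the pure NE.
Player A against West: payoffs 1, 4 → best response Down.
Player A against East: payoffs -7, -1 → best response Down.
Player B against Up: payoffs -8, -2 → best response East.
Player B against Down: payoffs 4, 5 → best response East.
Mutual best responses: (Down, East).

The unique pure-strategy Nash equilibrium is (Down, East).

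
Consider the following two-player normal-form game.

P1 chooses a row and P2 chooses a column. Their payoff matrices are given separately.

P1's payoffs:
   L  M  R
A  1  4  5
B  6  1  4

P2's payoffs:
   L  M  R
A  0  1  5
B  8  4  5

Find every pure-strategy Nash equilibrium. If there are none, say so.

P1 against L: payoffs 1, 6 → best response B.
P1 against M: payoffs 4, 1 → best response A.
P1 against R: payoffs 5, 4 → best response A.
P2 against A: payoffs 0, 1, 5 → best response R.
P2 against B: payoffs 8, 4, 5 → best response L.
Mutual best responses: (A, R); (B, L).

(A, R); (B, L)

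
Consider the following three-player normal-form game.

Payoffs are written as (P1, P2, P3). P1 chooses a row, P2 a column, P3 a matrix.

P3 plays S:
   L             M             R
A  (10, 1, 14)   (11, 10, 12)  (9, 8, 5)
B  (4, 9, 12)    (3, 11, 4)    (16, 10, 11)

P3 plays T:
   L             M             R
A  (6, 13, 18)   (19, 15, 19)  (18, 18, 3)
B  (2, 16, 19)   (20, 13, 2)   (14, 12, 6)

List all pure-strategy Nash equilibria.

P1 against (L, S): payoffs 10, 4 → best response A.
P1 against (L, T): payoffs 6, 2 → best response A.
P1 against (M, S): payoffs 11, 3 → best response A.
P1 against (M, T): payoffs 19, 20 → best response B.
P1 against (R, S): payoffs 9, 16 → best response B.
P1 against (R, T): payoffs 18, 14 → best response A.
P2 against (A, S): payoffs 1, 10, 8 → best response M.
P2 against (A, T): payoffs 13, 15, 18 → best response R.
P2 against (B, S): payoffs 9, 11, 10 → best response M.
P2 against (B, T): payoffs 16, 13, 12 → best response L.
P3 against (A, L): payoffs 14, 18 → best response T.
P3 against (A, M): payoffs 12, 19 → best response T.
P3 against (A, R): payoffs 5, 3 → best response S.
P3 against (B, L): payoffs 12, 19 → best response T.
P3 against (B, M): payoffs 4, 2 → best response S.
P3 against (B, R): payoffs 11, 6 → best response S.
No profile is a mutual best response for all players.

This game has no pure Nash equilibrium.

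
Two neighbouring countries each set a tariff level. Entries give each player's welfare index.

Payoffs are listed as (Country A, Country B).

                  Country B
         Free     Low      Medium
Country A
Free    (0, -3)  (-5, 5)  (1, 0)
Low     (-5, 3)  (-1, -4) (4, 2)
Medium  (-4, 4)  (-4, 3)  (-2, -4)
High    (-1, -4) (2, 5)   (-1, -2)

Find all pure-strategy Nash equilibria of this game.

Check each profile: it is a Nash equilibrium iff no player can strictly gain by switching unilaterally.
(Free, Free): Country B can switch to Low (-3 → 5). Not NE.
(Free, Low): Country A can switch to Low (-5 → -1). Not NE.
(Free, Medium): Country A can switch to Low (1 → 4). Not NE.
(Low, Free): Country A can switch to Free (-5 → 0). Not NE.
(Low, Low): Country A can switch to High (-1 → 2). Not NE.
(Low, Medium): Country B can switch to Free (2 → 3). Not NE.
(Medium, Free): Country A can switch to Free (-4 → 0). Not NE.
(Medium, Low): Country A can switch to Low (-4 → -1). Not NE.
(Medium, Medium): Country A can switch to Free (-2 → 1). Not NE.
(High, Free): Country A can switch to Free (-1 → 0). Not NE.
(High, Low): Country A gets 2, best alternative -1; Country B gets 5, best alternative -2. No profitable deviation — NE.
(The remaining 1 profile has a profitable deviation by the same check.)

(High, Low)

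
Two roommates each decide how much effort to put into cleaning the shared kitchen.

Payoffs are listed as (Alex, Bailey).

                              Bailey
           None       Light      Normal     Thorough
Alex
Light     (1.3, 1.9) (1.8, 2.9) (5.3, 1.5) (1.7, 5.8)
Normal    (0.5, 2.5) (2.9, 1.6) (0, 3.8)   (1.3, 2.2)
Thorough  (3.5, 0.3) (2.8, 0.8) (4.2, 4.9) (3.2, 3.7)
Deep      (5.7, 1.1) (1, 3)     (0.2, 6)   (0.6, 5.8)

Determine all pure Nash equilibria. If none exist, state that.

Alex against None: payoffs 1.3, 0.5, 3.5, 5.7 → best response Deep.
Alex against Light: payoffs 1.8, 2.9, 2.8, 1 → best response Normal.
Alex against Normal: payoffs 5.3, 0, 4.2, 0.2 → best response Light.
Alex against Thorough: payoffs 1.7, 1.3, 3.2, 0.6 → best response Thorough.
Bailey against Light: payoffs 1.9, 2.9, 1.5, 5.8 → best response Thorough.
Bailey against Normal: payoffs 2.5, 1.6, 3.8, 2.2 → best response Normal.
Bailey against Thorough: payoffs 0.3, 0.8, 4.9, 3.7 → best response Normal.
Bailey against Deep: payoffs 1.1, 3, 6, 5.8 → best response Normal.
No profile is a mutual best response for all players.

none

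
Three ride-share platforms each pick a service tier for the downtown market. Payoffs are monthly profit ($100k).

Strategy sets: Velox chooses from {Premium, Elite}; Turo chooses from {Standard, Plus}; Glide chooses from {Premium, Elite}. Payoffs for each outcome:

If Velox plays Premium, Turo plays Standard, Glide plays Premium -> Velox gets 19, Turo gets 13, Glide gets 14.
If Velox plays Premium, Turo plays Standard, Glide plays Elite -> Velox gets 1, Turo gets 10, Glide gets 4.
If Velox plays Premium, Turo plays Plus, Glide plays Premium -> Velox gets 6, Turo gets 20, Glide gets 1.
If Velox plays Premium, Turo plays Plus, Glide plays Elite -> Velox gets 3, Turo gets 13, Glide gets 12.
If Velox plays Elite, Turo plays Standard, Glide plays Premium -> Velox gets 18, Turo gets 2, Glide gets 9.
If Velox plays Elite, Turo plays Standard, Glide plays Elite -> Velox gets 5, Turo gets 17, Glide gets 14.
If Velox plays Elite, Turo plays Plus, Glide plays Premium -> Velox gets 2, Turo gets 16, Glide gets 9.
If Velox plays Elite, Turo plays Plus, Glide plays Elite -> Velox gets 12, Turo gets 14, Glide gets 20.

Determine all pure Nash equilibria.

Mark each player's best response to every combination of opponents' strategies; a profile where every player is best-responding is a pure Nash equilibrium.
Velox against (Standard, Premium): payoffs 19, 18 → best response Premium.
Velox against (Standard, Elite): payoffs 1, 5 → best response Elite.
Velox against (Plus, Premium): payoffs 6, 2 → best response Premium.
Velox against (Plus, Elite): payoffs 3, 12 → best response Elite.
Turo against (Premium, Premium): payoffs 13, 20 → best response Plus.
Turo against (Premium, Elite): payoffs 10, 13 → best response Plus.
Turo against (Elite, Premium): payoffs 2, 16 → best response Plus.
Turo against (Elite, Elite): payoffs 17, 14 → best response Standard.
Glide against (Premium, Standard): payoffs 14, 4 → best response Premium.
Glide against (Premium, Plus): payoffs 1, 12 → best response Elite.
Glide against (Elite, Standard): payoffs 9, 14 → best response Elite.
Glide against (Elite, Plus): payoffs 9, 20 → best response Elite.
Mutual best responses: (Elite, Standard, Elite).

The unique pure-strategy Nash equilibrium is (Elite, Standard, Elite).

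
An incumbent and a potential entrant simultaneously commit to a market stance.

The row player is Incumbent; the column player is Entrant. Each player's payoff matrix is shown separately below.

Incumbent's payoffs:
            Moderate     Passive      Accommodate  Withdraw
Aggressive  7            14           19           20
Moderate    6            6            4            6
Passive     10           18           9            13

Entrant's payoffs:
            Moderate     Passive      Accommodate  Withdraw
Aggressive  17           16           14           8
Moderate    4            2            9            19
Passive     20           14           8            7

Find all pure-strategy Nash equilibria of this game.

The unique pure-strategy Nash equilibrium is (Passive, Moderate).

Incumbent against Moderate: payoffs 7, 6, 10 → best response Passive.
Incumbent against Passive: payoffs 14, 6, 18 → best response Passive.
Incumbent against Accommodate: payoffs 19, 4, 9 → best response Aggressive.
Incumbent against Withdraw: payoffs 20, 6, 13 → best response Aggressive.
Entrant against Aggressive: payoffs 17, 16, 14, 8 → best response Moderate.
Entrant against Moderate: payoffs 4, 2, 9, 19 → best response Withdraw.
Entrant against Passive: payoffs 20, 14, 8, 7 → best response Moderate.
Mutual best responses: (Passive, Moderate).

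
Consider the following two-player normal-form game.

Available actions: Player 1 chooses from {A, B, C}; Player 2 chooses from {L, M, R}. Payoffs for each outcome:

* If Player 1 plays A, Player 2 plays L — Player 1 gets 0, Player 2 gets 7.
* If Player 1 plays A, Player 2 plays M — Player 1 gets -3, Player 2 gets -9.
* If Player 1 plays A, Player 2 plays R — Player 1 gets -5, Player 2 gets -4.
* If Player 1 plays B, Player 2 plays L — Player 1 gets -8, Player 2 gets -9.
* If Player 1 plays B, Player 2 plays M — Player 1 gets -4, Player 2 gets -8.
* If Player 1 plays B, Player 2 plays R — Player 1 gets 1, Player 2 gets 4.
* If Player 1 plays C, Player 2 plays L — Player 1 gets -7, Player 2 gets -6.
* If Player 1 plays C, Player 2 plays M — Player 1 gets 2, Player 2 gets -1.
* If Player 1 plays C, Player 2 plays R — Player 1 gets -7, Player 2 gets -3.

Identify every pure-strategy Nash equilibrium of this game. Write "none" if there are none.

Pure-strategy Nash equilibria: (A, L); (B, R); (C, M)

Player 1 against L: payoffs 0, -8, -7 → best response A.
Player 1 against M: payoffs -3, -4, 2 → best response C.
Player 1 against R: payoffs -5, 1, -7 → best response B.
Player 2 against A: payoffs 7, -9, -4 → best response L.
Player 2 against B: payoffs -9, -8, 4 → best response R.
Player 2 against C: payoffs -6, -1, -3 → best response M.
Mutual best responses: (A, L); (B, R); (C, M).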